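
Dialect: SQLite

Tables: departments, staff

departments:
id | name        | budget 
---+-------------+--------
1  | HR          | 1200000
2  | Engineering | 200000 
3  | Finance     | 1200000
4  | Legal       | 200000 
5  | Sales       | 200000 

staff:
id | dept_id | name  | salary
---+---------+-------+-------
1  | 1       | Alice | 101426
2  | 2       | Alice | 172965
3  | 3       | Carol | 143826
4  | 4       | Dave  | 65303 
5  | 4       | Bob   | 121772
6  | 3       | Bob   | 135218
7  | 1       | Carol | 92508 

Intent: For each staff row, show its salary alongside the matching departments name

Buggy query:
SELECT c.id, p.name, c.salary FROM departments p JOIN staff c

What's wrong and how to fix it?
Bug: Missing join condition: each staff row is matched to all departments rows instead of just its own

Fix: Add ON c.dept_id = p.id to the JOIN

Corrected query:
SELECT c.id, p.name, c.salary FROM departments p JOIN staff c ON c.dept_id = p.id

Result:
id | name        | salary
---+-------------+-------
1  | HR          | 101426
2  | Engineering | 172965
3  | Finance     | 143826
4  | Legal       | 65303 
5  | Legal       | 121772
6  | Finance     | 135218
7  | HR          | 92508 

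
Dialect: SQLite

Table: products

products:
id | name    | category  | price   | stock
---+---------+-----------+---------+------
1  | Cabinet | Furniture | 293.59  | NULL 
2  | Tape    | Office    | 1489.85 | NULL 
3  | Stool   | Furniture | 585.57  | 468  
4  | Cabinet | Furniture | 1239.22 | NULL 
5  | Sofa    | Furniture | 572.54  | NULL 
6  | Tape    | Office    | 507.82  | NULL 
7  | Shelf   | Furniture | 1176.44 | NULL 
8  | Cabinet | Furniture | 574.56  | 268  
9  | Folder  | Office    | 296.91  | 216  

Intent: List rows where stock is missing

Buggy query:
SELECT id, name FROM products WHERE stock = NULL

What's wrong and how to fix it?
Bug: Comparing to NULL with '=' never matches; NULL = NULL is unknown, not true

Fix: Use IS NULL to test for NULL

Corrected query:
SELECT id, name FROM products WHERE stock IS NULL

Result:
id | name   
---+--------
1  | Cabinet
2  | Tape   
4  | Cabinet
5  | Sofa   
6  | Tape   
7  | Shelf  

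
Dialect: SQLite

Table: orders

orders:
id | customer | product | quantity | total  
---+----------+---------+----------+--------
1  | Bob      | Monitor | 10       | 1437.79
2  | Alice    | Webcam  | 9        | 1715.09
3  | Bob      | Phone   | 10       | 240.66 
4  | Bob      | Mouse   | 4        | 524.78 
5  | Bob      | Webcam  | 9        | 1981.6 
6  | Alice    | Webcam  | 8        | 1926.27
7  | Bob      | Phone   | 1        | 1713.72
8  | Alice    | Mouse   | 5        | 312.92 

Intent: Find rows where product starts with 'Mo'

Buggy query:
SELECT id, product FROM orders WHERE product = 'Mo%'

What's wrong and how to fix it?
Bug: Wildcards only work with LIKE; '=' treats '%' as a literal character

Fix: Use LIKE for wildcard pattern matching

Corrected query:
SELECT id, product FROM orders WHERE product LIKE 'Mo%'

Result:
id | product
---+--------
1  | Monitor
4  | Mouse  
8  | Mouse  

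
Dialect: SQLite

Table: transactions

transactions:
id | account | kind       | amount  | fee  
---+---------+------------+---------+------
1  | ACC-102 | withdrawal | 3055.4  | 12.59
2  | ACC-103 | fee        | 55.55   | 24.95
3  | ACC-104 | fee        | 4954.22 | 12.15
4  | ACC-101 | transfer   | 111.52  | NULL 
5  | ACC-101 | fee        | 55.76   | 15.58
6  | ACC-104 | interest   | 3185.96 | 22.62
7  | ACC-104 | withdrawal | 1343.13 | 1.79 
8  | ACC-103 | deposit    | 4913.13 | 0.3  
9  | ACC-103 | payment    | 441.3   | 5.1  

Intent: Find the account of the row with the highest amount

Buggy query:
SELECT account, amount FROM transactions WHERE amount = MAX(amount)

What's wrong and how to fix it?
Bug: MAX(amount) is an aggregate and cannot be used directly in WHERE

Fix: Wrap MAX in a scalar subquery so WHERE compares against a single value

Corrected query:
SELECT account, amount FROM transactions WHERE amount = (SELECT MAX(amount) FROM transactions)

Result:
account | amount 
--------+--------
ACC-104 | 4954.22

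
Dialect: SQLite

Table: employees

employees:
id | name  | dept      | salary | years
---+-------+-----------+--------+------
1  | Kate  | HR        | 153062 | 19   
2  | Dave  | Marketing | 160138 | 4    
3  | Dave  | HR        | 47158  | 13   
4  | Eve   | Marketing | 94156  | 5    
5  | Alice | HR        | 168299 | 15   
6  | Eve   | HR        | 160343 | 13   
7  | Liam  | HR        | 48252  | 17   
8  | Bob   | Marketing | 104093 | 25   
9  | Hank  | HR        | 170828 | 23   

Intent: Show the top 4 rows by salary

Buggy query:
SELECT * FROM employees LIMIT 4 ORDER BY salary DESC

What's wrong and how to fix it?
Bug: ORDER BY cannot follow LIMIT; LIMIT is the final clause

Fix: Swap the clauses: ORDER BY first, then LIMIT

Corrected query:
SELECT * FROM employees ORDER BY salary DESC LIMIT 4

Result:
id | name  | dept      | salary | years
---+-------+-----------+--------+------
9  | Hank  | HR        | 170828 | 23   
5  | Alice | HR        | 168299 | 15   
6  | Eve   | HR        | 160343 | 13   
2  | Dave  | Marketing | 160138 | 4    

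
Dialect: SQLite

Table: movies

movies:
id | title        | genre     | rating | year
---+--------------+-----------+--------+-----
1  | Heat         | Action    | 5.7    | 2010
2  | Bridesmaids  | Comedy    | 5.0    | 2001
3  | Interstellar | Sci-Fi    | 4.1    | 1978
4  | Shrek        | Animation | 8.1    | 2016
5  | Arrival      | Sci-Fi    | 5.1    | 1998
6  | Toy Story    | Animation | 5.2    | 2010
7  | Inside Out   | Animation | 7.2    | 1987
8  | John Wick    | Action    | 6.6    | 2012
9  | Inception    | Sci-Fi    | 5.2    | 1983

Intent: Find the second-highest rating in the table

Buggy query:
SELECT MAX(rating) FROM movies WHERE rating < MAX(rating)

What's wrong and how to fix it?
Bug: MAX(rating) on the right of the comparison is an aggregate-in-WHERE error

Fix: Put the inner MAX in a scalar subquery

Corrected query:
SELECT MAX(rating) FROM movies WHERE rating < (SELECT MAX(rating) FROM movies)

Result:
MAX(rating)
-----------
7.2        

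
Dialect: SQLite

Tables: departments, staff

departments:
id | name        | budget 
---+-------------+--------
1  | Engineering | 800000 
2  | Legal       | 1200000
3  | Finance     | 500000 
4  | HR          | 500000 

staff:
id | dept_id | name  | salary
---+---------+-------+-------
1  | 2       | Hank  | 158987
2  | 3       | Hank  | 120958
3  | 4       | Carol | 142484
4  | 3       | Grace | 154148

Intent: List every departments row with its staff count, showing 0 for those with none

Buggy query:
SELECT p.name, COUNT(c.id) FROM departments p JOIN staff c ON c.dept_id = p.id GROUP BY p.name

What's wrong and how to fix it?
Bug: INNER JOIN drops departments rows that have no matching staff rows

Fix: Switch to LEFT JOIN to retain unmatched parent rows

Corrected query:
SELECT p.name, COUNT(c.id) FROM departments p LEFT JOIN staff c ON c.dept_id = p.id GROUP BY p.name

Result:
name        | COUNT(c.id)
------------+------------
Engineering | 0          
Finance     | 2          
HR          | 1          
Legal       | 1          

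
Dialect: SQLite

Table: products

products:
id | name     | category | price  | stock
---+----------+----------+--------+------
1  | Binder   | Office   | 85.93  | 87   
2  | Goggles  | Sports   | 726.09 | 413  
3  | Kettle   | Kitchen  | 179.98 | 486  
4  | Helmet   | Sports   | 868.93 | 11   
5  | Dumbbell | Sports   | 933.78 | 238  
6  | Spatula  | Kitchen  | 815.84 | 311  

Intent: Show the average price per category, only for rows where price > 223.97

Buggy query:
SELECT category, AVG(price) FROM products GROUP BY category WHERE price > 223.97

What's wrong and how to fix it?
Bug: WHERE cannot follow GROUP BY

Fix: Move the WHERE clause before GROUP BY

Corrected query:
SELECT category, AVG(price) FROM products WHERE price > 223.97 GROUP BY category

Result:
category | AVG(price)
---------+-----------
Kitchen  | 815.84    
Sports   | 842.933333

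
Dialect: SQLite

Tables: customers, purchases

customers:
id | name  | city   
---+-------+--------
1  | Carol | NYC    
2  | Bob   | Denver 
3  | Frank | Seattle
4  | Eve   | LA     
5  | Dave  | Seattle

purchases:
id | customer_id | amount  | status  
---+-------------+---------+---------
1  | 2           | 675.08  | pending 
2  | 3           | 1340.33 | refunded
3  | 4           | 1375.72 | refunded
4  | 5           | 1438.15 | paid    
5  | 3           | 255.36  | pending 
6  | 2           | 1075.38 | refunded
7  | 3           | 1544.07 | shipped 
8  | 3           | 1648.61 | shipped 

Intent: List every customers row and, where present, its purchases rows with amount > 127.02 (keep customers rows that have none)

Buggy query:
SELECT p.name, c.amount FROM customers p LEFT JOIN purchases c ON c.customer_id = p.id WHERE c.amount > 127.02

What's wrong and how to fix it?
Bug: A WHERE condition on the right-hand table after LEFT JOIN drops unmatched parents

Fix: Move the right-table condition into the ON clause so unmatched parents are kept

Corrected query:
SELECT p.name, c.amount FROM customers p LEFT JOIN purchases c ON c.customer_id = p.id AND c.amount > 127.02

Result:
name  | amount 
------+--------
Carol | NULL   
Bob   | 675.08 
Bob   | 1075.38
Frank | 255.36 
Frank | 1340.33
Frank | 1544.07
Frank | 1648.61
Eve   | 1375.72
Dave  | 1438.15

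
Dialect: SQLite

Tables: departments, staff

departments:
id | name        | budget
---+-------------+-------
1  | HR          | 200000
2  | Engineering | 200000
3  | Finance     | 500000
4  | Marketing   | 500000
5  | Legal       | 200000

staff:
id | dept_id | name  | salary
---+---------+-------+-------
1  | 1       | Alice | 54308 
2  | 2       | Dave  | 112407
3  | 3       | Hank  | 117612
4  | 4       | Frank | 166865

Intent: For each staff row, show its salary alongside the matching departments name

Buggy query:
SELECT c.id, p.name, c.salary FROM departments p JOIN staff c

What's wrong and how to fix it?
Bug: Missing join condition: each staff row is matched to all departments rows instead of just its own

Fix: Add ON c.dept_id = p.id to the JOIN

Corrected query:
SELECT c.id, p.name, c.salary FROM departments p JOIN staff c ON c.dept_id = p.id

Result:
id | name        | salary
---+-------------+-------
1  | HR          | 54308 
2  | Engineering | 112407
3  | Finance     | 117612
4  | Marketing   | 166865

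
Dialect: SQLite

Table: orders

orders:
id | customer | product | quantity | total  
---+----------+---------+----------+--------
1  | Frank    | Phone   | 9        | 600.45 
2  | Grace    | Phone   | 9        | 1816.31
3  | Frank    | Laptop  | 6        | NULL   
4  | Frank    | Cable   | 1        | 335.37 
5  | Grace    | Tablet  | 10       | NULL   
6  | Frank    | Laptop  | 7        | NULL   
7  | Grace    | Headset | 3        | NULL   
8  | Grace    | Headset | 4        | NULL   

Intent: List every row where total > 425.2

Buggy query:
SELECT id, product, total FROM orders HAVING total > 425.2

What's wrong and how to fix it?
Bug: HAVING filters the output of aggregation, but this query has no GROUP BY and no aggregate functions, so SQLite rejects it (HAVING clause on a non-aggregate query); the condition here is per row

Fix: Replace HAVING with WHERE since the condition applies to individual rows

Corrected query:
SELECT id, product, total FROM orders WHERE total > 425.2

Result:
id | product | total  
---+---------+--------
1  | Phone   | 600.45 
2  | Phone   | 1816.31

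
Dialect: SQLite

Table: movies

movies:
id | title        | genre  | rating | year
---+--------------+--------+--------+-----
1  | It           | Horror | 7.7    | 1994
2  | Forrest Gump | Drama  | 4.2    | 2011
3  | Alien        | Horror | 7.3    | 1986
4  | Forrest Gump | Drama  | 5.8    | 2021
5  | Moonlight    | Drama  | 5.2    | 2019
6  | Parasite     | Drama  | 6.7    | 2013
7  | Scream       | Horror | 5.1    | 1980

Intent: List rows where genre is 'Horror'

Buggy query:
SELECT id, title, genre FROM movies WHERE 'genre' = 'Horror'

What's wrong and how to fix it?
Bug: 'genre' in single quotes is a string literal, not the column; the comparison is literal-vs-literal and never true

Fix: Remove the quotes around the column name (or use double quotes for an identifier)

Corrected query:
SELECT id, title, genre FROM movies WHERE genre = 'Horror'

Result:
id | title  | genre 
---+--------+-------
1  | It     | Horror
3  | Alien  | Horror
7  | Scream | Horror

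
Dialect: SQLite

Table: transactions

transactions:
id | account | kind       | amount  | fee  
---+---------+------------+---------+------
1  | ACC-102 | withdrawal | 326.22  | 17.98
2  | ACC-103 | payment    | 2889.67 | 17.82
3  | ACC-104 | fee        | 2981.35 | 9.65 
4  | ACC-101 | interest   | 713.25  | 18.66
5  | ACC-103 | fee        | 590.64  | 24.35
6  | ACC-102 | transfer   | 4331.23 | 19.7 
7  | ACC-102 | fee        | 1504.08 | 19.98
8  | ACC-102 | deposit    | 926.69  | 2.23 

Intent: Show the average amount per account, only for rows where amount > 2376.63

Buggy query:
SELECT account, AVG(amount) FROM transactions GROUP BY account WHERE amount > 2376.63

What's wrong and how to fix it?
Bug: Row-level WHERE must come before GROUP BY in the clause order

Fix: Move the WHERE clause before GROUP BY

Corrected query:
SELECT account, AVG(amount) FROM transactions WHERE amount > 2376.63 GROUP BY account

Result:
account | AVG(amount)
--------+------------
ACC-102 | 4331.23    
ACC-103 | 2889.67    
ACC-104 | 2981.35    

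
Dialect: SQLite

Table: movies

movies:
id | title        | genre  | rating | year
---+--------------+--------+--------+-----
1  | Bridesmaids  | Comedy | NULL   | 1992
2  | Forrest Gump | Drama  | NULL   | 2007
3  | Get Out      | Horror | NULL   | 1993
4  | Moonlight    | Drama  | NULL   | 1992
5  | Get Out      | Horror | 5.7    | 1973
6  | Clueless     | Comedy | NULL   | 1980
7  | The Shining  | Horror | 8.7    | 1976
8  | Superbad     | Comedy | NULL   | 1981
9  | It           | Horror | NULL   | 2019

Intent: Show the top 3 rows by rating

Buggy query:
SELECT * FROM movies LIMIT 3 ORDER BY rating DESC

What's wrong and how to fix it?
Bug: LIMIT must come after ORDER BY

Fix: Sort with ORDER BY, then apply LIMIT

Corrected query:
SELECT * FROM movies ORDER BY rating DESC LIMIT 3

Result:
id | title       | genre  | rating | year
---+-------------+--------+--------+-----
7  | The Shining | Horror | 8.7    | 1976
5  | Get Out     | Horror | 5.7    | 1973
1  | Bridesmaids | Comedy | NULL   | 1992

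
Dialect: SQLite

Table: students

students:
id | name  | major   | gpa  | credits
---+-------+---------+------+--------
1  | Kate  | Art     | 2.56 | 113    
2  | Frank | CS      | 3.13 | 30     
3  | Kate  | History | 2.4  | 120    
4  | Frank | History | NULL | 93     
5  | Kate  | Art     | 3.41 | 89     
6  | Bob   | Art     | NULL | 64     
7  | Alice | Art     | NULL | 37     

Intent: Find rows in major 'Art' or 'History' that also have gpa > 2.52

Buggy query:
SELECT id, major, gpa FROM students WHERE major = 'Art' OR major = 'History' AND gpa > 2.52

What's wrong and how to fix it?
Bug: AND binds tighter than OR, so this parses as major = 'Art' OR (major = 'History' AND gpa > 2.52)

Fix: Group the OR with parentheses (or use IN), then AND the threshold

Corrected query:
SELECT id, major, gpa FROM students WHERE (major = 'Art' OR major = 'History') AND gpa > 2.52

Result:
id | major | gpa 
---+-------+-----
1  | Art   | 2.56
5  | Art   | 3.41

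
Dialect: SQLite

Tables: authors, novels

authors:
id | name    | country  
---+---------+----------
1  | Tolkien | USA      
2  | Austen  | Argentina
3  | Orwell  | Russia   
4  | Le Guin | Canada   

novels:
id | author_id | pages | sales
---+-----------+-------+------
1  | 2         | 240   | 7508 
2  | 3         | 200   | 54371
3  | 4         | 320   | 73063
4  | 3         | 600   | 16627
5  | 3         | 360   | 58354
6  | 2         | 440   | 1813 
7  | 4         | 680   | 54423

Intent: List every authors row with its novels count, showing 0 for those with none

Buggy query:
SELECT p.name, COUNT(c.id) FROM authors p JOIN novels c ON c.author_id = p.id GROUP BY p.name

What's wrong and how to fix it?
Bug: An inner join excludes parents with zero children

Fix: Switch to LEFT JOIN to retain unmatched parent rows

Corrected query:
SELECT p.name, COUNT(c.id) FROM authors p LEFT JOIN novels c ON c.author_id = p.id GROUP BY p.name

Result:
name    | COUNT(c.id)
--------+------------
Austen  | 2          
Le Guin | 2          
Orwell  | 3          
Tolkien | 0          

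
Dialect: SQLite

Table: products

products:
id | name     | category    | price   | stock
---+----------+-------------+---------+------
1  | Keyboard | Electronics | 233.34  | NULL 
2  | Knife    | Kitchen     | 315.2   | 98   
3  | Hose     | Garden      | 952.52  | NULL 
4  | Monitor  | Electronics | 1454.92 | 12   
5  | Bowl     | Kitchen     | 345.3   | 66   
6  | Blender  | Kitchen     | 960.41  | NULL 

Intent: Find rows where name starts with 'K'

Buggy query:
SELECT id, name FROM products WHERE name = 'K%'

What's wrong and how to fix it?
Bug: Wildcards only work with LIKE; '=' treats '%' as a literal character

Fix: Use LIKE for wildcard pattern matching

Corrected query:
SELECT id, name FROM products WHERE name LIKE 'K%'

Result:
id | name    
---+---------
1  | Keyboard
2  | Knife   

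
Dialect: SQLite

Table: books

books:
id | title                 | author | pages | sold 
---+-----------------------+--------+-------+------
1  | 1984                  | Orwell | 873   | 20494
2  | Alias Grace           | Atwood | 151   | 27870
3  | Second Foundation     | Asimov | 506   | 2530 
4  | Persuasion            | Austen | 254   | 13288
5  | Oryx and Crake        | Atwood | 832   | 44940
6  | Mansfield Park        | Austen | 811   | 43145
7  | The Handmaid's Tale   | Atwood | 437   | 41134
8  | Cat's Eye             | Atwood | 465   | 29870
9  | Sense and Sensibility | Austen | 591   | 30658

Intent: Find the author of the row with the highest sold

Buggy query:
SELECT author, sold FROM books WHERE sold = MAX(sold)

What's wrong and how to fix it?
Bug: WHERE is evaluated per row; an aggregate over the whole table isn't defined there

Fix: Wrap MAX in a scalar subquery so WHERE compares against a single value

Corrected query:
SELECT author, sold FROM books WHERE sold = (SELECT MAX(sold) FROM books)

Result:
author | sold 
-------+------
Atwood | 44940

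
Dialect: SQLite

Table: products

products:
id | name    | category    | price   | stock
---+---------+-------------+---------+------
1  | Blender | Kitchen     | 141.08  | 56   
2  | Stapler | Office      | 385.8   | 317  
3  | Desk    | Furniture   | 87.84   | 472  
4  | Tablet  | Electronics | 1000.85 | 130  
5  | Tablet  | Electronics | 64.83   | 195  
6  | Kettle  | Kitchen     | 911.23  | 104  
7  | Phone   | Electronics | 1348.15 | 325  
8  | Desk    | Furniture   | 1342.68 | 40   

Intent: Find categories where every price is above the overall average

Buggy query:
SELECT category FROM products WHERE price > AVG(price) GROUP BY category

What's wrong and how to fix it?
Bug: WHERE evaluates per row before aggregation, so AVG() is unavailable

Fix: Compute the overall average in a scalar subquery and compare each group's MIN against it in HAVING

Corrected query:
SELECT category FROM products GROUP BY category HAVING MIN(price) > (SELECT AVG(price) FROM products)

Result:
(no rows)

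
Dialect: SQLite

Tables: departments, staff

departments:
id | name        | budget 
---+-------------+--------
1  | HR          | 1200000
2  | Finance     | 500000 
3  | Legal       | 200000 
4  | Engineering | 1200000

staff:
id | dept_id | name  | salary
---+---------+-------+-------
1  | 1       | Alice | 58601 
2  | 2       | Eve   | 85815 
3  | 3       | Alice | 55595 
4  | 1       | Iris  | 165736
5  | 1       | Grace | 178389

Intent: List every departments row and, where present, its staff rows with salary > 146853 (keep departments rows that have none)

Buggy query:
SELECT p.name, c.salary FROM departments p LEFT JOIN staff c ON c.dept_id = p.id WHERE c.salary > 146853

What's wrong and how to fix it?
Bug: A WHERE condition on the right-hand table after LEFT JOIN drops unmatched parents

Fix: Put 'c.salary > 146853' in the JOIN's ON clause instead of WHERE

Corrected query:
SELECT p.name, c.salary FROM departments p LEFT JOIN staff c ON c.dept_id = p.id AND c.salary > 146853

Result:
name        | salary
------------+-------
HR          | 165736
HR          | 178389
Finance     | NULL  
Legal       | NULL  
Engineering | NULL  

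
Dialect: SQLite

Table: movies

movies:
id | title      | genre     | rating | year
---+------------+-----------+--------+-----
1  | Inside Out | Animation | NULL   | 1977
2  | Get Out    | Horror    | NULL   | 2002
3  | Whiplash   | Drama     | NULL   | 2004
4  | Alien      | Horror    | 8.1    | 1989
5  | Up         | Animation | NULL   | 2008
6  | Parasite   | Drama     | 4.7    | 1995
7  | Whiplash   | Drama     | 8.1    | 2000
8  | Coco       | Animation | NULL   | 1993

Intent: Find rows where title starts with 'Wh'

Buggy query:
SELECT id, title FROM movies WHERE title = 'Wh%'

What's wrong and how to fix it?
Bug: '=' compares the literal string including the % character; pattern matching needs LIKE

Fix: Replace '=' with LIKE so 'Wh%' is treated as a pattern

Corrected query:
SELECT id, title FROM movies WHERE title LIKE 'Wh%'

Result:
id | title   
---+---------
3  | Whiplash
7  | Whiplash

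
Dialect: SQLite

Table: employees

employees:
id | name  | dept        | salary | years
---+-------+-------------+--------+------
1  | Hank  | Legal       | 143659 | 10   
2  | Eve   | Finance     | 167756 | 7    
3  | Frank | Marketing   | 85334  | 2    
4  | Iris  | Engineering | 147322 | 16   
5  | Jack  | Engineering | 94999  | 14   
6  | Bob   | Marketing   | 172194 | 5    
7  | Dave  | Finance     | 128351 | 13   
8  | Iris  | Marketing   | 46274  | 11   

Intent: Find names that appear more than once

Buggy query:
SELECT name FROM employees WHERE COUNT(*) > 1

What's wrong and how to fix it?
Bug: COUNT(*) is an aggregate and cannot be used in WHERE

Fix: GROUP BY name, then filter groups with HAVING COUNT(*) > 1

Corrected query:
SELECT name FROM employees GROUP BY name HAVING COUNT(*) > 1

Result:
name
----
Iris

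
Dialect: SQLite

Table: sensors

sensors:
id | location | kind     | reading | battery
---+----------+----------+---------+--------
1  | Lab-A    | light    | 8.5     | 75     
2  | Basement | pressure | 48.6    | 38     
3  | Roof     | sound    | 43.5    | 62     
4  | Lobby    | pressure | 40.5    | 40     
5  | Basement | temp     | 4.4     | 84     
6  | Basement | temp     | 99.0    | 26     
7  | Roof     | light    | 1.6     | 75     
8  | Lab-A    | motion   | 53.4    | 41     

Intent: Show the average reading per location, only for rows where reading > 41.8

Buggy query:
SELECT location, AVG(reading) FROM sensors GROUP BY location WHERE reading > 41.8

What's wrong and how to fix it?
Bug: WHERE cannot follow GROUP BY

Fix: Place WHERE between FROM and GROUP BY

Corrected query:
SELECT location, AVG(reading) FROM sensors WHERE reading > 41.8 GROUP BY location

Result:
location | AVG(reading)
---------+-------------
Basement | 73.8        
Lab-A    | 53.4        
Roof     | 43.5        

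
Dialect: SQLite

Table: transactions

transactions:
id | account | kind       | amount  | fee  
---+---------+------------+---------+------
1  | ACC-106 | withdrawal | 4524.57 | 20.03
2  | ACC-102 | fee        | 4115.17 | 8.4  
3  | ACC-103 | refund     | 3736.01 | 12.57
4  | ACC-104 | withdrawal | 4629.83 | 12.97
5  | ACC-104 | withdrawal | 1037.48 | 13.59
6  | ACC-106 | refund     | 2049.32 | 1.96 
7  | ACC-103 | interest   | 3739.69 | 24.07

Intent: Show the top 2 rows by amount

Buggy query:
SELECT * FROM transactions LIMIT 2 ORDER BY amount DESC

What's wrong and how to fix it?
Bug: ORDER BY cannot follow LIMIT; LIMIT is the final clause

Fix: Sort with ORDER BY, then apply LIMIT

Corrected query:
SELECT * FROM transactions ORDER BY amount DESC LIMIT 2

Result:
id | account | kind       | amount  | fee  
---+---------+------------+---------+------
4  | ACC-104 | withdrawal | 4629.83 | 12.97
1  | ACC-106 | withdrawal | 4524.57 | 20.03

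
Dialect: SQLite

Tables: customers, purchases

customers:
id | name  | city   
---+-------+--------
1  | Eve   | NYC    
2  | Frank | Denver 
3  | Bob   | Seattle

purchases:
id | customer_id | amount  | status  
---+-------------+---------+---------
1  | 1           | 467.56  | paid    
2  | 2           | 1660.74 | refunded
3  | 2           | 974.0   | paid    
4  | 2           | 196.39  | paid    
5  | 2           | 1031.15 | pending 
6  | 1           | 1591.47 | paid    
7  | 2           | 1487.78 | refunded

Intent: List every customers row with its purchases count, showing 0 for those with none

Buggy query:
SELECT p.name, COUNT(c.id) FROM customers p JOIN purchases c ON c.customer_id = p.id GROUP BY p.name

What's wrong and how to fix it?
Bug: An inner join excludes parents with zero children

Fix: Use LEFT JOIN so parents without children still appear (COUNT(c.id) gives 0)

Corrected query:
SELECT p.name, COUNT(c.id) FROM customers p LEFT JOIN purchases c ON c.customer_id = p.id GROUP BY p.name

Result:
name  | COUNT(c.id)
------+------------
Bob   | 0          
Eve   | 2          
Frank | 5          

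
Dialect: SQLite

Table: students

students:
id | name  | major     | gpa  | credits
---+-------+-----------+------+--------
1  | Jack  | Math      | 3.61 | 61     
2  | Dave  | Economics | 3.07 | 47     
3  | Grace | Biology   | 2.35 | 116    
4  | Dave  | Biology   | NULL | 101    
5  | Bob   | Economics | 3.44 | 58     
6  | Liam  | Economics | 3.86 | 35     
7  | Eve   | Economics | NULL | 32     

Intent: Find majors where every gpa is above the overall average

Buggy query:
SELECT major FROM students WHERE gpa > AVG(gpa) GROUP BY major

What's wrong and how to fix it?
Bug: AVG() is an aggregate; it can't sit directly in WHERE

Fix: Use a subquery for AVG and a HAVING MIN(...) filter so the condition holds for every row in the group

Corrected query:
SELECT major FROM students GROUP BY major HAVING MIN(gpa) > (SELECT AVG(gpa) FROM students)

Result:
major
-----
Math 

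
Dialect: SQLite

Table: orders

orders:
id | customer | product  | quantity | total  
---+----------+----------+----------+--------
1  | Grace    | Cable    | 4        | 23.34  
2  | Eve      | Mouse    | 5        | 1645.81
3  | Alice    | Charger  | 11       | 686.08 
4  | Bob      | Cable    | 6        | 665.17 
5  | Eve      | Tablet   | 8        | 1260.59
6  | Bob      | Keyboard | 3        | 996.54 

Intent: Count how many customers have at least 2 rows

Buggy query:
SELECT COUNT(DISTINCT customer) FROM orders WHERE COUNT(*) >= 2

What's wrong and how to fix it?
Bug: WHERE filters individual rows, not groups, so a group-level COUNT is invalid there

Fix: Group first with HAVING COUNT(*) >= 2, then COUNT the resulting groups

Corrected query:
SELECT COUNT(*) FROM (SELECT customer FROM orders GROUP BY customer HAVING COUNT(*) >= 2)

Result:
COUNT(*)
--------
2       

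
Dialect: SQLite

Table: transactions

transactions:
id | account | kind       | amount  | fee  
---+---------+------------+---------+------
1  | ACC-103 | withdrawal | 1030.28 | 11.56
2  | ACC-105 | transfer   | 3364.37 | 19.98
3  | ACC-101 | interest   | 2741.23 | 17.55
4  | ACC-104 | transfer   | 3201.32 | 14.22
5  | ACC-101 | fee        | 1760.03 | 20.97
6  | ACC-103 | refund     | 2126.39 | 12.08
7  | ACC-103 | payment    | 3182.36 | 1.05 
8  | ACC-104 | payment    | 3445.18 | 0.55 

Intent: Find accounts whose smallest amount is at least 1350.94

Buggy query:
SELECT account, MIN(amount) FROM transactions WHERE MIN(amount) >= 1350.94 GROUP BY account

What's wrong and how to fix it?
Bug: Aggregates like MIN are computed per group after WHERE runs

Fix: Replace WHERE with HAVING after the GROUP BY

Corrected query:
SELECT account, MIN(amount) FROM transactions GROUP BY account HAVING MIN(amount) >= 1350.94

Result:
account | MIN(amount)
--------+------------
ACC-101 | 1760.03    
ACC-104 | 3201.32    
ACC-105 | 3364.37    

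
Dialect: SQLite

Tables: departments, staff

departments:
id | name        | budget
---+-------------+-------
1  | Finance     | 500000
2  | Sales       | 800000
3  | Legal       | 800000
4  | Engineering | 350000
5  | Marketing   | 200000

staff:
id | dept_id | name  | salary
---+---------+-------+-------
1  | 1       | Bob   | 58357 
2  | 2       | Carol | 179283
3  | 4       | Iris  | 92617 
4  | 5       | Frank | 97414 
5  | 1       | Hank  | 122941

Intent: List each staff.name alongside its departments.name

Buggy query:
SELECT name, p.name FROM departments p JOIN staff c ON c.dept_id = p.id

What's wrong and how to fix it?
Bug: Both tables have a 'name' column; the unqualified reference is ambiguous

Fix: Prefix ambiguous columns with the table alias

Corrected query:
SELECT c.name, p.name FROM departments p JOIN staff c ON c.dept_id = p.id

Result:
name  | name       
------+------------
Bob   | Finance    
Carol | Sales      
Iris  | Engineering
Frank | Marketing  
Hank  | Finance    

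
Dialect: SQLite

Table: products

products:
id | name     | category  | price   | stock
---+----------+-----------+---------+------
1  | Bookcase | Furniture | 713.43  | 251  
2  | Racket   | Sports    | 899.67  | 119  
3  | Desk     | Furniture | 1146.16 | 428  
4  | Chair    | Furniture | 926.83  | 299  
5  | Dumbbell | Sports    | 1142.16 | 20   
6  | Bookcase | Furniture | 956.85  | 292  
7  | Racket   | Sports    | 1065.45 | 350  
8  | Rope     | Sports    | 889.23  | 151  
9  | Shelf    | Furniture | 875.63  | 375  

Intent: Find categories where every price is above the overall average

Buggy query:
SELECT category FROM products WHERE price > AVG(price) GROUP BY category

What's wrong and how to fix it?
Bug: AVG() is an aggregate; it can't sit directly in WHERE

Fix: Compute the overall average in a scalar subquery and compare each group's MIN against it in HAVING

Corrected query:
SELECT category FROM products GROUP BY category HAVING MIN(price) > (SELECT AVG(price) FROM products)

Result:
(no rows)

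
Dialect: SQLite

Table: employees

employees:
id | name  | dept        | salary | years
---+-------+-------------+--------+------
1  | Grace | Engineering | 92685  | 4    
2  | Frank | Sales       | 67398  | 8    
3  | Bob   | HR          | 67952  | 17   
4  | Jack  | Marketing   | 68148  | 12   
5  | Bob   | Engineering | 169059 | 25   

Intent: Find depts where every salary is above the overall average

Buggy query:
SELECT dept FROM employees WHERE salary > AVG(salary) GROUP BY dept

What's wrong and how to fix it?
Bug: WHERE evaluates per row before aggregation, so AVG() is unavailable

Fix: Use a subquery for AVG and a HAVING MIN(...) filter so the condition holds for every row in the group

Corrected query:
SELECT dept FROM employees GROUP BY dept HAVING MIN(salary) > (SELECT AVG(salary) FROM employees)

Result:
(no rows)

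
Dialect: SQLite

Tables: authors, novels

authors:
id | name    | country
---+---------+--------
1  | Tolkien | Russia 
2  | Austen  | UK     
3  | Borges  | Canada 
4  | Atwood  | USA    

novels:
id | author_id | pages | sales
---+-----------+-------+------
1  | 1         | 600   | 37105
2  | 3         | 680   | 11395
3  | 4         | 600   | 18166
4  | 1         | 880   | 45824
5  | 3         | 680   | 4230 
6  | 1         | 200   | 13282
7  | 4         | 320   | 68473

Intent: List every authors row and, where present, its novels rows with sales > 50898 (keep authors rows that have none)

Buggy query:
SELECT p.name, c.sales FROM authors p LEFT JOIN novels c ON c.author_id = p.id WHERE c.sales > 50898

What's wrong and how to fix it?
Bug: Filtering c.sales in WHERE discards the NULL rows produced by LEFT JOIN, turning it into an inner join

Fix: Put 'c.sales > 50898' in the JOIN's ON clause instead of WHERE

Corrected query:
SELECT p.name, c.sales FROM authors p LEFT JOIN novels c ON c.author_id = p.id AND c.sales > 50898

Result:
name    | sales
--------+------
Tolkien | NULL 
Austen  | NULL 
Borges  | NULL 
Atwood  | 68473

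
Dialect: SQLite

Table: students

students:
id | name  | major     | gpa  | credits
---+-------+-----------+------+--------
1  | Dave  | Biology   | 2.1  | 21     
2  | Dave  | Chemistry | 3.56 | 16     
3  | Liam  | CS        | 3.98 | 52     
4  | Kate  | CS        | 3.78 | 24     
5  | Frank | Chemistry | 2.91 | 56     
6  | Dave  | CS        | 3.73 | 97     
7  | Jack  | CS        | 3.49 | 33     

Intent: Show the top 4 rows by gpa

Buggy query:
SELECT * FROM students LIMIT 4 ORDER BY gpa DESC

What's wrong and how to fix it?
Bug: ORDER BY cannot follow LIMIT; LIMIT is the final clause

Fix: Swap the clauses: ORDER BY first, then LIMIT

Corrected query:
SELECT * FROM students ORDER BY gpa DESC LIMIT 4

Result:
id | name | major     | gpa  | credits
---+------+-----------+------+--------
3  | Liam | CS        | 3.98 | 52     
4  | Kate | CS        | 3.78 | 24     
6  | Dave | CS        | 3.73 | 97     
2  | Dave | Chemistry | 3.56 | 16     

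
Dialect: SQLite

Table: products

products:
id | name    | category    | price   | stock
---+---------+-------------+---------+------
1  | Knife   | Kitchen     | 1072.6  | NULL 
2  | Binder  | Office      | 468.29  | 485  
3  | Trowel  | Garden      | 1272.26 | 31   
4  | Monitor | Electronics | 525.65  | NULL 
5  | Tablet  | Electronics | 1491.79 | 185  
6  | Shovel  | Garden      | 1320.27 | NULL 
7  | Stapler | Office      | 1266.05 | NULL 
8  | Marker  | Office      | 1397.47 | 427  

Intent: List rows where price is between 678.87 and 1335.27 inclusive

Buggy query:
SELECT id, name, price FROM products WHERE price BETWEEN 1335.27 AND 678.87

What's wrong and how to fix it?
Bug: The bounds are reversed; BETWEEN a AND b requires a <= b to match anything

Fix: Swap the bounds so the smaller value comes first

Corrected query:
SELECT id, name, price FROM products WHERE price BETWEEN 678.87 AND 1335.27

Result:
id | name    | price  
---+---------+--------
1  | Knife   | 1072.6 
3  | Trowel  | 1272.26
6  | Shovel  | 1320.27
7  | Stapler | 1266.05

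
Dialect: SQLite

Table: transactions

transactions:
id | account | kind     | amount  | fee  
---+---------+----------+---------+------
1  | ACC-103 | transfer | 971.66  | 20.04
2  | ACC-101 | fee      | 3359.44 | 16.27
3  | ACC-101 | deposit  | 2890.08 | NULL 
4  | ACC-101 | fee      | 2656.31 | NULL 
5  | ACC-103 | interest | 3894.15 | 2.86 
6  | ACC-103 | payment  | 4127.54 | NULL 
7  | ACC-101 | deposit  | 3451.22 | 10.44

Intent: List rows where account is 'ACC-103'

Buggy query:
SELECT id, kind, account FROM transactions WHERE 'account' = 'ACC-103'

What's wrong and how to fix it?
Bug: Single quotes denote string literals in SQL; the column name is being compared as a constant string

Fix: Reference the column as account without single quotes

Corrected query:
SELECT id, kind, account FROM transactions WHERE account = 'ACC-103'

Result:
id | kind     | account
---+----------+--------
1  | transfer | ACC-103
5  | interest | ACC-103
6  | payment  | ACC-103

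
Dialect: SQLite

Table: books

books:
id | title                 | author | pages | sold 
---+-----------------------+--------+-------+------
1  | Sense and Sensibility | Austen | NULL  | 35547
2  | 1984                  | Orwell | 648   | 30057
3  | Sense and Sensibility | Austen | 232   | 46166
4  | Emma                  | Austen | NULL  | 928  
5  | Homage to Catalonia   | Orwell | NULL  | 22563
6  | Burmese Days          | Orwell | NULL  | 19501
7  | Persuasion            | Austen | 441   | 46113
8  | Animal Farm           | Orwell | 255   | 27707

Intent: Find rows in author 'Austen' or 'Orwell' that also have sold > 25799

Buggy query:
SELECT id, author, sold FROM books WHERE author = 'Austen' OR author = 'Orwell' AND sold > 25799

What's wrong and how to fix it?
Bug: Without parentheses, AND is evaluated before OR, so the sold filter only applies to the 'Orwell' branch

Fix: Group the OR with parentheses (or use IN), then AND the threshold

Corrected query:
SELECT id, author, sold FROM books WHERE (author = 'Austen' OR author = 'Orwell') AND sold > 25799

Result:
id | author | sold 
---+--------+------
1  | Austen | 35547
2  | Orwell | 30057
3  | Austen | 46166
7  | Austen | 46113
8  | Orwell | 27707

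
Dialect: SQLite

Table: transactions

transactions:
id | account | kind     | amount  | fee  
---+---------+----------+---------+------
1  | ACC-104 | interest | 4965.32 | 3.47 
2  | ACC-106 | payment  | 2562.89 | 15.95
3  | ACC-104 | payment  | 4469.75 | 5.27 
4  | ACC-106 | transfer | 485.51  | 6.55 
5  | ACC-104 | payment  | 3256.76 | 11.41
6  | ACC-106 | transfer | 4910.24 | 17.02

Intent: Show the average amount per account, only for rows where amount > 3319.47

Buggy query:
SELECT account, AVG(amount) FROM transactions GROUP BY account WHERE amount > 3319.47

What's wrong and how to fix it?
Bug: WHERE cannot follow GROUP BY

Fix: Move the WHERE clause before GROUP BY

Corrected query:
SELECT account, AVG(amount) FROM transactions WHERE amount > 3319.47 GROUP BY account

Result:
account | AVG(amount)
--------+------------
ACC-104 | 4717.535   
ACC-106 | 4910.24    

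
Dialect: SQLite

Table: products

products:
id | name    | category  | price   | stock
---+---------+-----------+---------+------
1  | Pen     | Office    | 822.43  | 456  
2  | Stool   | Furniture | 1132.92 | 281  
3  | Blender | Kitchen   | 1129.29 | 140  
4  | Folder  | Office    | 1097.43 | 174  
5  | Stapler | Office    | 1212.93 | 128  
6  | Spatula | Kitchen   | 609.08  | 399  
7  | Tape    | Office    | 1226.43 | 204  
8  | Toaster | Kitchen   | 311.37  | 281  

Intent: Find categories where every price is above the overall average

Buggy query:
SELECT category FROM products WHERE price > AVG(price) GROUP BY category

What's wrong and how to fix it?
Bug: AVG() is an aggregate; it can't sit directly in WHERE

Fix: Use a subquery for AVG and a HAVING MIN(...) filter so the condition holds for every row in the group

Corrected query:
SELECT category FROM products GROUP BY category HAVING MIN(price) > (SELECT AVG(price) FROM products)

Result:
category 
---------
Furniture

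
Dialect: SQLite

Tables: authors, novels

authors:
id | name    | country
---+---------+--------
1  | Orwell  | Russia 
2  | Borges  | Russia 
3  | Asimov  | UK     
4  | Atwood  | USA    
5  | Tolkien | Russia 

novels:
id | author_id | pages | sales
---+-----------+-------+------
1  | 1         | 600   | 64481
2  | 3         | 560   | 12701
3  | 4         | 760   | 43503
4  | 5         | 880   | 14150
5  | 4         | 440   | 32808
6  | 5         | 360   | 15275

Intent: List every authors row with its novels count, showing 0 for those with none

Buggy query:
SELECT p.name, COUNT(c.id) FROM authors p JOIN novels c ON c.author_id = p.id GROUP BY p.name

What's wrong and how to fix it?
Bug: An inner join excludes parents with zero children

Fix: Use LEFT JOIN so parents without children still appear (COUNT(c.id) gives 0)

Corrected query:
SELECT p.name, COUNT(c.id) FROM authors p LEFT JOIN novels c ON c.author_id = p.id GROUP BY p.name

Result:
name    | COUNT(c.id)
--------+------------
Asimov  | 1          
Atwood  | 2          
Borges  | 0          
Orwell  | 1          
Tolkien | 2          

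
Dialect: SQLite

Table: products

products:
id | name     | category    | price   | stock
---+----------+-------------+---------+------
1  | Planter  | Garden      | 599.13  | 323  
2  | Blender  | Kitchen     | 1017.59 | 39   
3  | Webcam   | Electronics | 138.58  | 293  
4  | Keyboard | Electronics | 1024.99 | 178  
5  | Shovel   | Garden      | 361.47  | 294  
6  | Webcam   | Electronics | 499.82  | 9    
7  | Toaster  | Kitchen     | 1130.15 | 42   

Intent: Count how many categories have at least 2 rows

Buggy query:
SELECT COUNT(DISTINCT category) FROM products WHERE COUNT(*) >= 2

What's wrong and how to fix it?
Bug: COUNT(*) cannot appear in WHERE; the per-group count doesn't exist yet

Fix: Use a subquery that GROUPs and filters with HAVING, then count its rows

Corrected query:
SELECT COUNT(*) FROM (SELECT category FROM products GROUP BY category HAVING COUNT(*) >= 2)

Result:
COUNT(*)
--------
3       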